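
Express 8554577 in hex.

Using repeated division by 16 (digits 10–15 are A–F):
8554577 ÷ 16 = 534661 remainder 1
534661 ÷ 16 = 33416 remainder 5
33416 ÷ 16 = 2088 remainder 8
2088 ÷ 16 = 130 remainder 8
130 ÷ 16 = 8 remainder 2
8 ÷ 16 = 0 remainder 8
Reading remainders bottom to top: 828851



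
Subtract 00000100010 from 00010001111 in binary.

Method 1 - Direct subtraction (column by column from the right: bit − bit − borrow-in; if negative, add 2 and borrow 1 from the next column):
borrow: 00011000000
        00010001111
-       00000100010
-------------------
        00001101101

Method 2 - Add two's complement:
Two's complement of 00000100010: invert → 11111011101, add 1 → 11111011110
  00010001111
+ 11111011110
-------------
 100001101101  (end carry out of the top bit = 1)
Discarding the end carry: 00001101101
Decimal check:
  00010001111 = 128 + 8 + 4 + 2 + 1 = 143
  00000100010 = 32 + 2 = 34
  143 - 34 = 109, and 00001101101 = 64 + 32 + 8 + 4 + 1 = 109 ✓



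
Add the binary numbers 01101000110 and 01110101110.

Add column by column from the right: bit + bit + carry-in; write the sum mod 2, carry 1 when the sum is 2 or 3.
carry:  11000011100
        01101000110
+       01110101110
-------------------
       011011110100
(the carry out of the leftmost column, 0, becomes the leading bit)
Decimal check:
  01101000110 = 512 + 256 + 64 + 4 + 2 = 838
  01110101110 = 512 + 256 + 128 + 32 + 8 + 4 + 2 = 942
  838 + 942 = 1780, and 011011110100 = 1024 + 512 + 128 + 64 + 32 + 16 + 4 = 1780 ✓



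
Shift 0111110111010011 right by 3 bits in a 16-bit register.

Original: 0111110111010011 (decimal 32211)
Shift right by 3 positions
Drop the 3 low bits; fill with zeros on the left
Result: 0000111110111010 (decimal 4026)
Equivalent: 32211 >> 3 = 32211 ÷ 2^3 = 4026



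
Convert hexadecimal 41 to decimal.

Expand by place value (powers of 16):
41 = 4 × 16^1 + 1 × 16^0
= 4 × 16 + 1 × 1
= 64 + 1
= 65



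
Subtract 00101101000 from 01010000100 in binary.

Method 1 - Direct subtraction (column by column from the right: bit − bit − borrow-in; if negative, add 2 and borrow 1 from the next column):
borrow: 01011110000
        01010000100
-       00101101000
-------------------
        00100011100

Method 2 - Add two's complement:
Two's complement of 00101101000: invert → 11010010111, add 1 → 11010011000
  01010000100
+ 11010011000
-------------
 100100011100  (end carry out of the top bit = 1)
Discarding the end carry: 00100011100
Decimal check:
  01010000100 = 512 + 128 + 4 = 644
  00101101000 = 256 + 64 + 32 + 8 = 360
  644 - 360 = 284, and 00100011100 = 256 + 16 + 8 + 4 = 284 ✓



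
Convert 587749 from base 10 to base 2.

Using repeated division by 2:
587749 ÷ 2 = 293874 remainder 1
293874 ÷ 2 = 146937 remainder 0
146937 ÷ 2 = 73468 remainder 1
73468 ÷ 2 = 36734 remainder 0
36734 ÷ 2 = 18367 remainder 0
18367 ÷ 2 = 9183 remainder 1
9183 ÷ 2 = 4591 remainder 1
4591 ÷ 2 = 2295 remainder 1
2295 ÷ 2 = 1147 remainder 1
1147 ÷ 2 = 573 remainder 1
573 ÷ 2 = 286 remainder 1
286 ÷ 2 = 143 remainder 0
143 ÷ 2 = 71 remainder 1
71 ÷ 2 = 35 remainder 1
35 ÷ 2 = 17 remainder 1
17 ÷ 2 = 8 remainder 1
8 ÷ 2 = 4 remainder 0
4 ÷ 2 = 2 remainder 0
2 ÷ 2 = 1 remainder 0
1 ÷ 2 = 0 remainder 1
Reading remainders bottom to top: 10001111011111100101



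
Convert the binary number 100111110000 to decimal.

Sum of powers of 2 for each 1-bit:
2^4 + 2^5 + 2^6 + 2^7 + 2^8 + 2^11
= 16 + 32 + 64 + 128 + 256 + 2048
= 2544



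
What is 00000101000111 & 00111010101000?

AND: 1 only when both bits are 1
  00000101000111
& 00111010101000
----------------
  00000000000000
Decimal: 327 & 3752 = 0



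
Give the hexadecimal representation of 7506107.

Using repeated division by 16 (digits 10–15 are A–F):
7506107 ÷ 16 = 469131 remainder 11 (B)
469131 ÷ 16 = 29320 remainder 11 (B)
29320 ÷ 16 = 1832 remainder 8
1832 ÷ 16 = 114 remainder 8
114 ÷ 16 = 7 remainder 2
7 ÷ 16 = 0 remainder 7
Reading remainders bottom to top: 7288BB



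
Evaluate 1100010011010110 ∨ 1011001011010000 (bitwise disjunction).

OR: 1 when either bit is 1
  1100010011010110
| 1011001011010000
------------------
  1111011011010110
Decimal: 50390 | 45776 = 63190



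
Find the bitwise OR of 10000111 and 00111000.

OR: 1 when either bit is 1
  10000111
| 00111000
----------
  10111111
Decimal: 135 | 56 = 191



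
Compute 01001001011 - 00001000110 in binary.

Method 1 - Direct subtraction (column by column from the right: bit − bit − borrow-in; if negative, add 2 and borrow 1 from the next column):
borrow: 00000001000
        01001001011
-       00001000110
-------------------
        01000000101

Method 2 - Add two's complement:
Two's complement of 00001000110: invert → 11110111001, add 1 → 11110111010
  01001001011
+ 11110111010
-------------
 101000000101  (end carry out of the top bit = 1)
Discarding the end carry: 01000000101
Decimal check:
  01001001011 = 512 + 64 + 8 + 2 + 1 = 587
  00001000110 = 64 + 4 + 2 = 70
  587 - 70 = 517, and 01000000101 = 512 + 4 + 1 = 517 ✓



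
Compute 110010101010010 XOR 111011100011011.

XOR: 1 when bits differ
  110010101010010
^ 111011100011011
-----------------
  001001001001001
Decimal: 25938 ^ 30491 = 4681



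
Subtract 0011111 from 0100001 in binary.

Method 1 - Direct subtraction (column by column from the right: bit − bit − borrow-in; if negative, add 2 and borrow 1 from the next column):
borrow: 0111100
        0100001
-       0011111
---------------
        0000010

Method 2 - Add two's complement:
Two's complement of 0011111: invert → 1100000, add 1 → 1100001
  0100001
+ 1100001
---------
 10000010  (end carry out of the top bit = 1)
Discarding the end carry: 0000010
Decimal check:
  0100001 = 32 + 1 = 33
  0011111 = 16 + 8 + 4 + 2 + 1 = 31
  33 - 31 = 2, and 0000010 = 2 ✓



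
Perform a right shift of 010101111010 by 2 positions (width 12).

Original: 010101111010 (decimal 1402)
Shift right by 2 positions
Drop the 2 low bits; fill with zeros on the left
Result: 000101011110 (decimal 350)
Equivalent: 1402 >> 2 = 1402 ÷ 2^2 = 350



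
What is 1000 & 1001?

AND: 1 only when both bits are 1
  1000
& 1001
------
  1000
Decimal: 8 & 9 = 8



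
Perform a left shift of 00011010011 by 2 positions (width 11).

Original: 00011010011 (decimal 211)
Shift left by 2 positions
Append 2 zeros on the right
Result: 01101001100 (decimal 844)
Equivalent: 211 << 2 = 211 × 2^2 = 844



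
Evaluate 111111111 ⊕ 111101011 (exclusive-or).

XOR: 1 when bits differ
  111111111
^ 111101011
-----------
  000010100
Decimal: 511 ^ 491 = 20



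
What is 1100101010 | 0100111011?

OR: 1 when either bit is 1
  1100101010
| 0100111011
------------
  1100111011
Decimal: 810 | 315 = 827



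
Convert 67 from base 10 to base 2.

Using repeated division by 2:
67 ÷ 2 = 33 remainder 1
33 ÷ 2 = 16 remainder 1
16 ÷ 2 = 8 remainder 0
8 ÷ 2 = 4 remainder 0
4 ÷ 2 = 2 remainder 0
2 ÷ 2 = 1 remainder 0
1 ÷ 2 = 0 remainder 1
Reading remainders bottom to top: 1000011



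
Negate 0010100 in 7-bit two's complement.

Original: 0010100
Step 1 - Invert all bits: 1101011
Step 2 - Add 1: 1101100
Verification: 0010100 + 1101100 = 10000000; discarding the end carry (carry out of the top bit) leaves the 7-bit value 0000000, as required for x + (-x)



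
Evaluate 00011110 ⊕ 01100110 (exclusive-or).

XOR: 1 when bits differ
  00011110
^ 01100110
----------
  01111000
Decimal: 30 ^ 102 = 120



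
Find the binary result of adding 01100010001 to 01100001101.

Add column by column from the right: bit + bit + carry-in; write the sum mod 2, carry 1 when the sum is 2 or 3.
carry:  11000000010
        01100010001
+       01100001101
-------------------
       011000011110
(the carry out of the leftmost column, 0, becomes the leading bit)
Decimal check:
  01100010001 = 512 + 256 + 16 + 1 = 785
  01100001101 = 512 + 256 + 8 + 4 + 1 = 781
  785 + 781 = 1566, and 011000011110 = 1024 + 512 + 16 + 8 + 4 + 2 = 1566 ✓



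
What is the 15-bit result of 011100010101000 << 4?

Original: 011100010101000 (decimal 14504)
Shift left by 4 positions
Append 4 zeros on the right and drop the 4 high bits that overflow the 15-bit width
Result: 000101010000000 (decimal 2688)
Equivalent: 14504 << 4 = 14504 × 2^4 = 232064, truncated to 15 bits = 2688



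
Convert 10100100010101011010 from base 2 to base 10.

Sum of powers of 2 for each 1-bit:
2^1 + 2^3 + 2^4 + 2^6 + 2^8 + 2^10 + 2^14 + 2^17 + 2^19
= 2 + 8 + 16 + 64 + 256 + 1024 + 16384 + 131072 + 524288
= 673114



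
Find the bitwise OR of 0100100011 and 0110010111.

OR: 1 when either bit is 1
  0100100011
| 0110010111
------------
  0110110111
Decimal: 291 | 407 = 439



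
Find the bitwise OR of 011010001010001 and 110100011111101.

OR: 1 when either bit is 1
  011010001010001
| 110100011111101
-----------------
  111110011111101
Decimal: 13393 | 26877 = 31997



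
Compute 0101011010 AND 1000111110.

AND: 1 only when both bits are 1
  0101011010
& 1000111110
------------
  0000011010
Decimal: 346 & 574 = 26



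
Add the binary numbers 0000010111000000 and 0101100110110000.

Add column by column from the right: bit + bit + carry-in; write the sum mod 2, carry 1 when the sum is 2 or 3.
carry:  0000001100000000
        0000010111000000
+       0101100110110000
------------------------
       00101111101110000
(the carry out of the leftmost column, 0, becomes the leading bit)
Decimal check:
  0000010111000000 = 1024 + 256 + 128 + 64 = 1472
  0101100110110000 = 16384 + 4096 + 2048 + 256 + 128 + 32 + 16 = 22960
  1472 + 22960 = 24432, and 00101111101110000 = 16384 + 4096 + 2048 + 1024 + 512 + 256 + 64 + 32 + 16 = 24432 ✓



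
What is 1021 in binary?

Using repeated division by 2:
1021 ÷ 2 = 510 remainder 1
510 ÷ 2 = 255 remainder 0
255 ÷ 2 = 127 remainder 1
127 ÷ 2 = 63 remainder 1
63 ÷ 2 = 31 remainder 1
31 ÷ 2 = 15 remainder 1
15 ÷ 2 = 7 remainder 1
7 ÷ 2 = 3 remainder 1
3 ÷ 2 = 1 remainder 1
1 ÷ 2 = 0 remainder 1
Reading remainders bottom to top: 1111111101



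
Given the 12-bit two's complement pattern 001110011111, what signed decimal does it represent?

Binary: 001110011111
Sign bit: 0 (non-negative)
Read directly as an unsigned value:
001110011111 = 512 + 256 + 128 + 16 + 8 + 4 + 2 + 1 = 927
Value: 927



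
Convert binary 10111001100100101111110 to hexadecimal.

Group into 4-bit nibbles from right:
  0101 = 5
  1100 = C
  1100 = C
  1001 = 9
  0111 = 7
  1110 = E
Result: 5CC97E



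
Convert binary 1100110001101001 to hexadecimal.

Group into 4-bit nibbles from right:
  1100 = C
  1100 = C
  0110 = 6
  1001 = 9
Result: CC69



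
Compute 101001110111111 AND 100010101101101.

AND: 1 only when both bits are 1
  101001110111111
& 100010101101101
-----------------
  100000100101101
Decimal: 21439 & 17773 = 16685



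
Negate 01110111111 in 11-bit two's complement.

Original: 01110111111
Step 1 - Invert all bits: 10001000000
Step 2 - Add 1: 10001000001
Verification: 01110111111 + 10001000001 = 100000000000; discarding the end carry (carry out of the top bit) leaves the 11-bit value 00000000000, as required for x + (-x)



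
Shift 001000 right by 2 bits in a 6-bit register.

Original: 001000 (decimal 8)
Shift right by 2 positions
Drop the 2 low bits; fill with zeros on the left
Result: 000010 (decimal 2)
Equivalent: 8 >> 2 = 8 ÷ 2^2 = 2



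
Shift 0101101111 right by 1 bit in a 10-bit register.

Original: 0101101111 (decimal 367)
Shift right by 1 position
Drop the 1 low bit; fill with zero on the left
Result: 0010110111 (decimal 183)
Equivalent: 367 >> 1 = 367 ÷ 2^1 = 183



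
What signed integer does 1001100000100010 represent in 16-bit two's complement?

Binary: 1001100000100010
Sign bit: 1 (negative)
Invert: 0110011111011101
Add 1:  0110011111011110
Magnitude: 0110011111011110 = 16384 + 8192 + 1024 + 512 + 256 + 128 + 64 + 16 + 8 + 4 + 2 = 26590
Value: -26590



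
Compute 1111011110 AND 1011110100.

AND: 1 only when both bits are 1
  1111011110
& 1011110100
------------
  1011010100
Decimal: 990 & 756 = 724



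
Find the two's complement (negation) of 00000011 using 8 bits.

Original: 00000011
Step 1 - Invert all bits: 11111100
Step 2 - Add 1: 11111101
Verification: 00000011 + 11111101 = 100000000; discarding the end carry (carry out of the top bit) leaves the 8-bit value 00000000, as required for x + (-x)



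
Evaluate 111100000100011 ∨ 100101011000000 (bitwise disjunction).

OR: 1 when either bit is 1
  111100000100011
| 100101011000000
-----------------
  111101011100011
Decimal: 30755 | 19136 = 31459



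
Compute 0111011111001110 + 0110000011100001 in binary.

Add column by column from the right: bit + bit + carry-in; write the sum mod 2, carry 1 when the sum is 2 or 3.
carry:  1100111110000000
        0111011111001110
+       0110000011100001
------------------------
       01101100010101111
(the carry out of the leftmost column, 0, becomes the leading bit)
Decimal check:
  0111011111001110 = 16384 + 8192 + 4096 + 1024 + 512 + 256 + 128 + 64 + 8 + 4 + 2 = 30670
  0110000011100001 = 16384 + 8192 + 128 + 64 + 32 + 1 = 24801
  30670 + 24801 = 55471, and 01101100010101111 = 32768 + 16384 + 4096 + 2048 + 128 + 32 + 8 + 4 + 2 + 1 = 55471 ✓



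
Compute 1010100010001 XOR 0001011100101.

XOR: 1 when bits differ
  1010100010001
^ 0001011100101
---------------
  1011111110100
Decimal: 5393 ^ 741 = 6132



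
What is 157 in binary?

Using repeated division by 2:
157 ÷ 2 = 78 remainder 1
78 ÷ 2 = 39 remainder 0
39 ÷ 2 = 19 remainder 1
19 ÷ 2 = 9 remainder 1
9 ÷ 2 = 4 remainder 1
4 ÷ 2 = 2 remainder 0
2 ÷ 2 = 1 remainder 0
1 ÷ 2 = 0 remainder 1
Reading remainders bottom to top: 10011101



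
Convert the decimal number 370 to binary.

Using repeated division by 2:
370 ÷ 2 = 185 remainder 0
185 ÷ 2 = 92 remainder 1
92 ÷ 2 = 46 remainder 0
46 ÷ 2 = 23 remainder 0
23 ÷ 2 = 11 remainder 1
11 ÷ 2 = 5 remainder 1
5 ÷ 2 = 2 remainder 1
2 ÷ 2 = 1 remainder 0
1 ÷ 2 = 0 remainder 1
Reading remainders bottom to top: 101110010



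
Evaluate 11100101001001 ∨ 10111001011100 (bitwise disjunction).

OR: 1 when either bit is 1
  11100101001001
| 10111001011100
----------------
  11111101011101
Decimal: 14665 | 11868 = 16221



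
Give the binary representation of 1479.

Using repeated division by 2:
1479 ÷ 2 = 739 remainder 1
739 ÷ 2 = 369 remainder 1
369 ÷ 2 = 184 remainder 1
184 ÷ 2 = 92 remainder 0
92 ÷ 2 = 46 remainder 0
46 ÷ 2 = 23 remainder 0
23 ÷ 2 = 11 remainder 1
11 ÷ 2 = 5 remainder 1
5 ÷ 2 = 2 remainder 1
2 ÷ 2 = 1 remainder 0
1 ÷ 2 = 0 remainder 1
Reading remainders bottom to top: 10111000111



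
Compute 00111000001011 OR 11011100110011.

OR: 1 when either bit is 1
  00111000001011
| 11011100110011
----------------
  11111100111011
Decimal: 3595 | 14131 = 16187



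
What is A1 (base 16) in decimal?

Expand by place value (powers of 16):
Digit values: A = 10
A1 = 10 × 16^1 + 1 × 16^0
= 10 × 16 + 1 × 1
= 160 + 1
= 161



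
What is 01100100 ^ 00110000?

XOR: 1 when bits differ
  01100100
^ 00110000
----------
  01010100
Decimal: 100 ^ 48 = 84



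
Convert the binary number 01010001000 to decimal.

Sum of powers of 2 for each 1-bit:
2^3 + 2^7 + 2^9
= 8 + 128 + 512
= 648



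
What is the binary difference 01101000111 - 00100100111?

Method 1 - Direct subtraction (column by column from the right: bit − bit − borrow-in; if negative, add 2 and borrow 1 from the next column):
borrow: 00001000000
        01101000111
-       00100100111
-------------------
        01000100000

Method 2 - Add two's complement:
Two's complement of 00100100111: invert → 11011011000, add 1 → 11011011001
  01101000111
+ 11011011001
-------------
 101000100000  (end carry out of the top bit = 1)
Discarding the end carry: 01000100000
Decimal check:
  01101000111 = 512 + 256 + 64 + 4 + 2 + 1 = 839
  00100100111 = 256 + 32 + 4 + 2 + 1 = 295
  839 - 295 = 544, and 01000100000 = 512 + 32 = 544 ✓



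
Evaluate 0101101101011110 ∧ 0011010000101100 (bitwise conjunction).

AND: 1 only when both bits are 1
  0101101101011110
& 0011010000101100
------------------
  0001000000001100
Decimal: 23390 & 13356 = 4108



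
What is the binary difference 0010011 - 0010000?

Method 1 - Direct subtraction (column by column from the right: bit − bit − borrow-in; if negative, add 2 and borrow 1 from the next column):
borrow: 0000000
        0010011
-       0010000
---------------
        0000011

Method 2 - Add two's complement:
Two's complement of 0010000: invert → 1101111, add 1 → 1110000
  0010011
+ 1110000
---------
 10000011  (end carry out of the top bit = 1)
Discarding the end carry: 0000011
Decimal check:
  0010011 = 16 + 2 + 1 = 19
  0010000 = 16
  19 - 16 = 3, and 0000011 = 2 + 1 = 3 ✓



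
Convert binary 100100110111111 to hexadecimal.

Group into 4-bit nibbles from right:
  0100 = 4
  1001 = 9
  1011 = B
  1111 = F
Result: 49BF



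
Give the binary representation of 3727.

Using repeated division by 2:
3727 ÷ 2 = 1863 remainder 1
1863 ÷ 2 = 931 remainder 1
931 ÷ 2 = 465 remainder 1
465 ÷ 2 = 232 remainder 1
232 ÷ 2 = 116 remainder 0
116 ÷ 2 = 58 remainder 0
58 ÷ 2 = 29 remainder 0
29 ÷ 2 = 14 remainder 1
14 ÷ 2 = 7 remainder 0
7 ÷ 2 = 3 remainder 1
3 ÷ 2 = 1 remainder 1
1 ÷ 2 = 0 remainder 1
Reading remainders bottom to top: 111010001111



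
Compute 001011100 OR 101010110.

OR: 1 when either bit is 1
  001011100
| 101010110
-----------
  101011110
Decimal: 92 | 342 = 350



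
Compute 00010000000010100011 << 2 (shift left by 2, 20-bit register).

Original: 00010000000010100011 (decimal 65699)
Shift left by 2 positions
Append 2 zeros on the right
Result: 01000000001010001100 (decimal 262796)
Equivalent: 65699 << 2 = 65699 × 2^2 = 262796



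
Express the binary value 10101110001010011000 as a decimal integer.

Sum of powers of 2 for each 1-bit:
2^3 + 2^4 + 2^7 + 2^9 + 2^13 + 2^14 + 2^15 + 2^17 + 2^19
= 8 + 16 + 128 + 512 + 8192 + 16384 + 32768 + 131072 + 524288
= 713368



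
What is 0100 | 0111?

OR: 1 when either bit is 1
  0100
| 0111
------
  0111
Decimal: 4 | 7 = 7



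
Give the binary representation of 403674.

Using repeated division by 2:
403674 ÷ 2 = 201837 remainder 0
201837 ÷ 2 = 100918 remainder 1
100918 ÷ 2 = 50459 remainder 0
50459 ÷ 2 = 25229 remainder 1
25229 ÷ 2 = 12614 remainder 1
12614 ÷ 2 = 6307 remainder 0
6307 ÷ 2 = 3153 remainder 1
3153 ÷ 2 = 1576 remainder 1
1576 ÷ 2 = 788 remainder 0
788 ÷ 2 = 394 remainder 0
394 ÷ 2 = 197 remainder 0
197 ÷ 2 = 98 remainder 1
98 ÷ 2 = 49 remainder 0
49 ÷ 2 = 24 remainder 1
24 ÷ 2 = 12 remainder 0
12 ÷ 2 = 6 remainder 0
6 ÷ 2 = 3 remainder 0
3 ÷ 2 = 1 remainder 1
1 ÷ 2 = 0 remainder 1
Reading remainders bottom to top: 1100010100011011010



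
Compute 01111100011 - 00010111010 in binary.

Method 1 - Direct subtraction (column by column from the right: bit − bit − borrow-in; if negative, add 2 and borrow 1 from the next column):
borrow: 00001110000
        01111100011
-       00010111010
-------------------
        01100101001

Method 2 - Add two's complement:
Two's complement of 00010111010: invert → 11101000101, add 1 → 11101000110
  01111100011
+ 11101000110
-------------
 101100101001  (end carry out of the top bit = 1)
Discarding the end carry: 01100101001
Decimal check:
  01111100011 = 512 + 256 + 128 + 64 + 32 + 2 + 1 = 995
  00010111010 = 128 + 32 + 16 + 8 + 2 = 186
  995 - 186 = 809, and 01100101001 = 512 + 256 + 32 + 8 + 1 = 809 ✓



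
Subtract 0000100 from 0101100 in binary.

Method 1 - Direct subtraction (column by column from the right: bit − bit − borrow-in; if negative, add 2 and borrow 1 from the next column):
borrow: 0000000
        0101100
-       0000100
---------------
        0101000

Method 2 - Add two's complement:
Two's complement of 0000100: invert → 1111011, add 1 → 1111100
  0101100
+ 1111100
---------
 10101000  (end carry out of the top bit = 1)
Discarding the end carry: 0101000
Decimal check:
  0101100 = 32 + 8 + 4 = 44
  0000100 = 4
  44 - 4 = 40, and 0101000 = 32 + 8 = 40 ✓



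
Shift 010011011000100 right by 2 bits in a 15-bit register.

Original: 010011011000100 (decimal 9924)
Shift right by 2 positions
Drop the 2 low bits; fill with zeros on the left
Result: 000100110110001 (decimal 2481)
Equivalent: 9924 >> 2 = 9924 ÷ 2^2 = 2481



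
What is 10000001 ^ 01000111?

XOR: 1 when bits differ
  10000001
^ 01000111
----------
  11000110
Decimal: 129 ^ 71 = 198



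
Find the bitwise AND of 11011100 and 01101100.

AND: 1 only when both bits are 1
  11011100
& 01101100
----------
  01001100
Decimal: 220 & 108 = 76



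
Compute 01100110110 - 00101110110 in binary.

Method 1 - Direct subtraction (column by column from the right: bit − bit − borrow-in; if negative, add 2 and borrow 1 from the next column):
borrow: 01110000000
        01100110110
-       00101110110
-------------------
        00111000000

Method 2 - Add two's complement:
Two's complement of 00101110110: invert → 11010001001, add 1 → 11010001010
  01100110110
+ 11010001010
-------------
 100111000000  (end carry out of the top bit = 1)
Discarding the end carry: 00111000000
Decimal check:
  01100110110 = 512 + 256 + 32 + 16 + 4 + 2 = 822
  00101110110 = 256 + 64 + 32 + 16 + 4 + 2 = 374
  822 - 374 = 448, and 00111000000 = 256 + 128 + 64 = 448 ✓



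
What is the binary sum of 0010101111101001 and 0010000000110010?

Add column by column from the right: bit + bit + carry-in; write the sum mod 2, carry 1 when the sum is 2 or 3.
carry:  0100011111000000
        0010101111101001
+       0010000000110010
------------------------
       00100110000011011
(the carry out of the leftmost column, 0, becomes the leading bit)
Decimal check:
  0010101111101001 = 8192 + 2048 + 512 + 256 + 128 + 64 + 32 + 8 + 1 = 11241
  0010000000110010 = 8192 + 32 + 16 + 2 = 8242
  11241 + 8242 = 19483, and 00100110000011011 = 16384 + 2048 + 1024 + 16 + 8 + 2 + 1 = 19483 ✓



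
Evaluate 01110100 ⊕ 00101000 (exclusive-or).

XOR: 1 when bits differ
  01110100
^ 00101000
----------
  01011100
Decimal: 116 ^ 40 = 92



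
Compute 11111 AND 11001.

AND: 1 only when both bits are 1
  11111
& 11001
-------
  11001
Decimal: 31 & 25 = 25



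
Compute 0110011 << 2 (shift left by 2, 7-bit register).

Original: 0110011 (decimal 51)
Shift left by 2 positions
Append 2 zeros on the right and drop the 2 high bits that overflow the 7-bit width
Result: 1001100 (decimal 76)
Equivalent: 51 << 2 = 51 × 2^2 = 204, truncated to 7 bits = 76



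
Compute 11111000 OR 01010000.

OR: 1 when either bit is 1
  11111000
| 01010000
----------
  11111000
Decimal: 248 | 80 = 248



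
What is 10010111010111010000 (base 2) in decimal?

Sum of powers of 2 for each 1-bit:
2^4 + 2^6 + 2^7 + 2^8 + 2^10 + 2^12 + 2^13 + 2^14 + 2^16 + 2^19
= 16 + 64 + 128 + 256 + 1024 + 4096 + 8192 + 16384 + 65536 + 524288
= 619984



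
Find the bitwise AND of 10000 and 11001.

AND: 1 only when both bits are 1
  10000
& 11001
-------
  10000
Decimal: 16 & 25 = 16



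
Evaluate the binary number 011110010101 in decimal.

Sum of powers of 2 for each 1-bit:
2^0 + 2^2 + 2^4 + 2^7 + 2^8 + 2^9 + 2^10
= 1 + 4 + 16 + 128 + 256 + 512 + 1024
= 1941



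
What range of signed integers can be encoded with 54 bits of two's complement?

For 54-bit two's complement:
Minimum: -2^53 = -9007199254740992
Maximum: 2^53 - 1 = 9007199254740991



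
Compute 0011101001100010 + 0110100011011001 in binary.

Add column by column from the right: bit + bit + carry-in; write the sum mod 2, carry 1 when the sum is 2 or 3.
carry:  1111000110000000
        0011101001100010
+       0110100011011001
------------------------
       01010001100111011
(the carry out of the leftmost column, 0, becomes the leading bit)
Decimal check:
  0011101001100010 = 8192 + 4096 + 2048 + 512 + 64 + 32 + 2 = 14946
  0110100011011001 = 16384 + 8192 + 2048 + 128 + 64 + 16 + 8 + 1 = 26841
  14946 + 26841 = 41787, and 01010001100111011 = 32768 + 8192 + 512 + 256 + 32 + 16 + 8 + 2 + 1 = 41787 ✓



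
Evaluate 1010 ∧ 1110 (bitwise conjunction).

AND: 1 only when both bits are 1
  1010
& 1110
------
  1010
Decimal: 10 & 14 = 10



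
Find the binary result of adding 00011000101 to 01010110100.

Add column by column from the right: bit + bit + carry-in; write the sum mod 2, carry 1 when the sum is 2 or 3.
carry:  00100001000
        00011000101
+       01010110100
-------------------
       001101111001
(the carry out of the leftmost column, 0, becomes the leading bit)
Decimal check:
  00011000101 = 128 + 64 + 4 + 1 = 197
  01010110100 = 512 + 128 + 32 + 16 + 4 = 692
  197 + 692 = 889, and 001101111001 = 512 + 256 + 64 + 32 + 16 + 8 + 1 = 889 ✓



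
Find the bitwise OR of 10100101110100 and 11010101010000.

OR: 1 when either bit is 1
  10100101110100
| 11010101010000
----------------
  11110101110100
Decimal: 10612 | 13648 = 15732



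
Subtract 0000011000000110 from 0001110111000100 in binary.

Method 1 - Direct subtraction (column by column from the right: bit − bit − borrow-in; if negative, add 2 and borrow 1 from the next column):
borrow: 0000110001111100
        0001110111000100
-       0000011000000110
------------------------
        0001011110111110

Method 2 - Add two's complement:
Two's complement of 0000011000000110: invert → 1111100111111001, add 1 → 1111100111111010
  0001110111000100
+ 1111100111111010
------------------
 10001011110111110  (end carry out of the top bit = 1)
Discarding the end carry: 0001011110111110
Decimal check:
  0001110111000100 = 4096 + 2048 + 1024 + 256 + 128 + 64 + 4 = 7620
  0000011000000110 = 1024 + 512 + 4 + 2 = 1542
  7620 - 1542 = 6078, and 0001011110111110 = 4096 + 1024 + 512 + 256 + 128 + 32 + 16 + 8 + 4 + 2 = 6078 ✓



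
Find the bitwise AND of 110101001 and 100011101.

AND: 1 only when both bits are 1
  110101001
& 100011101
-----------
  100001001
Decimal: 425 & 285 = 265



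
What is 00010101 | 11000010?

OR: 1 when either bit is 1
  00010101
| 11000010
----------
  11010111
Decimal: 21 | 194 = 215



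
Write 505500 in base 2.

Using repeated division by 2:
505500 ÷ 2 = 252750 remainder 0
252750 ÷ 2 = 126375 remainder 0
126375 ÷ 2 = 63187 remainder 1
63187 ÷ 2 = 31593 remainder 1
31593 ÷ 2 = 15796 remainder 1
15796 ÷ 2 = 7898 remainder 0
7898 ÷ 2 = 3949 remainder 0
3949 ÷ 2 = 1974 remainder 1
1974 ÷ 2 = 987 remainder 0
987 ÷ 2 = 493 remainder 1
493 ÷ 2 = 246 remainder 1
246 ÷ 2 = 123 remainder 0
123 ÷ 2 = 61 remainder 1
61 ÷ 2 = 30 remainder 1
30 ÷ 2 = 15 remainder 0
15 ÷ 2 = 7 remainder 1
7 ÷ 2 = 3 remainder 1
3 ÷ 2 = 1 remainder 1
1 ÷ 2 = 0 remainder 1
Reading remainders bottom to top: 1111011011010011100



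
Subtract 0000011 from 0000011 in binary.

Method 1 - Direct subtraction (column by column from the right: bit − bit − borrow-in; if negative, add 2 and borrow 1 from the next column):
borrow: 0000000
        0000011
-       0000011
---------------
        0000000

Method 2 - Add two's complement:
Two's complement of 0000011: invert → 1111100, add 1 → 1111101
  0000011
+ 1111101
---------
 10000000  (end carry out of the top bit = 1)
Discarding the end carry: 0000000
Decimal check:
  0000011 = 2 + 1 = 3
  0000011 = 2 + 1 = 3
  3 - 3 = 0, and 0000000 = 0 ✓



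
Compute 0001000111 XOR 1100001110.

XOR: 1 when bits differ
  0001000111
^ 1100001110
------------
  1101001001
Decimal: 71 ^ 782 = 841



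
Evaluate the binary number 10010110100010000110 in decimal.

Sum of powers of 2 for each 1-bit:
2^1 + 2^2 + 2^7 + 2^11 + 2^13 + 2^14 + 2^16 + 2^19
= 2 + 4 + 128 + 2048 + 8192 + 16384 + 65536 + 524288
= 616582



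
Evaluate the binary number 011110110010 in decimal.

Sum of powers of 2 for each 1-bit:
2^1 + 2^4 + 2^5 + 2^7 + 2^8 + 2^9 + 2^10
= 2 + 16 + 32 + 128 + 256 + 512 + 1024
= 1970



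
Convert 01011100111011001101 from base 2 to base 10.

Sum of powers of 2 for each 1-bit:
2^0 + 2^2 + 2^3 + 2^6 + 2^7 + 2^9 + 2^10 + 2^11 + 2^14 + 2^15 + 2^16 + 2^18
= 1 + 4 + 8 + 64 + 128 + 512 + 1024 + 2048 + 16384 + 32768 + 65536 + 262144
= 380621



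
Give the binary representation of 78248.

Using repeated division by 2:
78248 ÷ 2 = 39124 remainder 0
39124 ÷ 2 = 19562 remainder 0
19562 ÷ 2 = 9781 remainder 0
9781 ÷ 2 = 4890 remainder 1
4890 ÷ 2 = 2445 remainder 0
2445 ÷ 2 = 1222 remainder 1
1222 ÷ 2 = 611 remainder 0
611 ÷ 2 = 305 remainder 1
305 ÷ 2 = 152 remainder 1
152 ÷ 2 = 76 remainder 0
76 ÷ 2 = 38 remainder 0
38 ÷ 2 = 19 remainder 0
19 ÷ 2 = 9 remainder 1
9 ÷ 2 = 4 remainder 1
4 ÷ 2 = 2 remainder 0
2 ÷ 2 = 1 remainder 0
1 ÷ 2 = 0 remainder 1
Reading remainders bottom to top: 10011000110101000



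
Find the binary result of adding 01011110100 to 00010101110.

Add column by column from the right: bit + bit + carry-in; write the sum mod 2, carry 1 when the sum is 2 or 3.
carry:  00111111000
        01011110100
+       00010101110
-------------------
       001110100010
(the carry out of the leftmost column, 0, becomes the leading bit)
Decimal check:
  01011110100 = 512 + 128 + 64 + 32 + 16 + 4 = 756
  00010101110 = 128 + 32 + 8 + 4 + 2 = 174
  756 + 174 = 930, and 001110100010 = 512 + 256 + 128 + 32 + 2 = 930 ✓



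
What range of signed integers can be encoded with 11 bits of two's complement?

For 11-bit two's complement:
Minimum: -2^10 = -1024
Maximum: 2^10 - 1 = 1023



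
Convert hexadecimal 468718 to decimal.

Expand by place value (powers of 16):
468718 = 4 × 16^5 + 6 × 16^4 + 8 × 16^3 + 7 × 16^2 + 1 × 16^1 + 8 × 16^0
= 4 × 1048576 + 6 × 65536 + 8 × 4096 + 7 × 256 + 1 × 16 + 8 × 1
= 4194304 + 393216 + 32768 + 1792 + 16 + 8
= 4622104



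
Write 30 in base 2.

Using repeated division by 2:
30 ÷ 2 = 15 remainder 0
15 ÷ 2 = 7 remainder 1
7 ÷ 2 = 3 remainder 1
3 ÷ 2 = 1 remainder 1
1 ÷ 2 = 0 remainder 1
Reading remainders bottom to top: 11110



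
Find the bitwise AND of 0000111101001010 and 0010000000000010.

AND: 1 only when both bits are 1
  0000111101001010
& 0010000000000010
------------------
  0000000000000010
Decimal: 3914 & 8194 = 2



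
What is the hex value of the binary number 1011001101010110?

Group into 4-bit nibbles from right:
  1011 = B
  0011 = 3
  0101 = 5
  0110 = 6
Result: B356



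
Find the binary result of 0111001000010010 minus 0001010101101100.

Method 1 - Direct subtraction (column by column from the right: bit − bit − borrow-in; if negative, add 2 and borrow 1 from the next column):
borrow: 0011101111011000
        0111001000010010
-       0001010101101100
------------------------
        0101110010100110

Method 2 - Add two's complement:
Two's complement of 0001010101101100: invert → 1110101010010011, add 1 → 1110101010010100
  0111001000010010
+ 1110101010010100
------------------
 10101110010100110  (end carry out of the top bit = 1)
Discarding the end carry: 0101110010100110
Decimal check:
  0111001000010010 = 16384 + 8192 + 4096 + 512 + 16 + 2 = 29202
  0001010101101100 = 4096 + 1024 + 256 + 64 + 32 + 8 + 4 = 5484
  29202 - 5484 = 23718, and 0101110010100110 = 16384 + 4096 + 2048 + 1024 + 128 + 32 + 4 + 2 = 23718 ✓



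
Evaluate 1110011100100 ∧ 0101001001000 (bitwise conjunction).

AND: 1 only when both bits are 1
  1110011100100
& 0101001001000
---------------
  0100001000000
Decimal: 7396 & 2632 = 2112



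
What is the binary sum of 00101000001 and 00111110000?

Add column by column from the right: bit + bit + carry-in; write the sum mod 2, carry 1 when the sum is 2 or 3.
carry:  01110000000
        00101000001
+       00111110000
-------------------
       001100110001
(the carry out of the leftmost column, 0, becomes the leading bit)
Decimal check:
  00101000001 = 256 + 64 + 1 = 321
  00111110000 = 256 + 128 + 64 + 32 + 16 = 496
  321 + 496 = 817, and 001100110001 = 512 + 256 + 32 + 16 + 1 = 817 ✓



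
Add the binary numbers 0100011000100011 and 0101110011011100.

Add column by column from the right: bit + bit + carry-in; write the sum mod 2, carry 1 when the sum is 2 or 3.
carry:  1011100000000000
        0100011000100011
+       0101110011011100
------------------------
       01010001011111111
(the carry out of the leftmost column, 0, becomes the leading bit)
Decimal check:
  0100011000100011 = 16384 + 1024 + 512 + 32 + 2 + 1 = 17955
  0101110011011100 = 16384 + 4096 + 2048 + 1024 + 128 + 64 + 16 + 8 + 4 = 23772
  17955 + 23772 = 41727, and 01010001011111111 = 32768 + 8192 + 512 + 128 + 64 + 32 + 16 + 8 + 4 + 2 + 1 = 41727 ✓



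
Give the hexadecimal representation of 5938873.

Using repeated division by 16 (digits 10–15 are A–F):
5938873 ÷ 16 = 371179 remainder 9
371179 ÷ 16 = 23198 remainder 11 (B)
23198 ÷ 16 = 1449 remainder 14 (E)
1449 ÷ 16 = 90 remainder 9
90 ÷ 16 = 5 remainder 10 (A)
5 ÷ 16 = 0 remainder 5
Reading remainders bottom to top: 5A9EB9



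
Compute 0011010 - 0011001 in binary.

Method 1 - Direct subtraction (column by column from the right: bit − bit − borrow-in; if negative, add 2 and borrow 1 from the next column):
borrow: 0000010
        0011010
-       0011001
---------------
        0000001

Method 2 - Add two's complement:
Two's complement of 0011001: invert → 1100110, add 1 → 1100111
  0011010
+ 1100111
---------
 10000001  (end carry out of the top bit = 1)
Discarding the end carry: 0000001
Decimal check:
  0011010 = 16 + 8 + 2 = 26
  0011001 = 16 + 8 + 1 = 25
  26 - 25 = 1, and 0000001 = 1 ✓



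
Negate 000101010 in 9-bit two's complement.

Original: 000101010
Step 1 - Invert all bits: 111010101
Step 2 - Add 1: 111010110
Verification: 000101010 + 111010110 = 1000000000; discarding the end carry (carry out of the top bit) leaves the 9-bit value 000000000, as required for x + (-x)



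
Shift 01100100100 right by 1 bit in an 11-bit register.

Original: 01100100100 (decimal 804)
Shift right by 1 position
Drop the 1 low bit; fill with zero on the left
Result: 00110010010 (decimal 402)
Equivalent: 804 >> 1 = 804 ÷ 2^1 = 402



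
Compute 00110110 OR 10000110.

OR: 1 when either bit is 1
  00110110
| 10000110
----------
  10110110
Decimal: 54 | 134 = 182



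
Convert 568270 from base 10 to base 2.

Using repeated division by 2:
568270 ÷ 2 = 284135 remainder 0
284135 ÷ 2 = 142067 remainder 1
142067 ÷ 2 = 71033 remainder 1
71033 ÷ 2 = 35516 remainder 1
35516 ÷ 2 = 17758 remainder 0
17758 ÷ 2 = 8879 remainder 0
8879 ÷ 2 = 4439 remainder 1
4439 ÷ 2 = 2219 remainder 1
2219 ÷ 2 = 1109 remainder 1
1109 ÷ 2 = 554 remainder 1
554 ÷ 2 = 277 remainder 0
277 ÷ 2 = 138 remainder 1
138 ÷ 2 = 69 remainder 0
69 ÷ 2 = 34 remainder 1
34 ÷ 2 = 17 remainder 0
17 ÷ 2 = 8 remainder 1
8 ÷ 2 = 4 remainder 0
4 ÷ 2 = 2 remainder 0
2 ÷ 2 = 1 remainder 0
1 ÷ 2 = 0 remainder 1
Reading remainders bottom to top: 10001010101111001110



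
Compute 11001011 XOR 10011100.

XOR: 1 when bits differ
  11001011
^ 10011100
----------
  01010111
Decimal: 203 ^ 156 = 87



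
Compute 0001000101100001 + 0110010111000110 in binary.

Add column by column from the right: bit + bit + carry-in; write the sum mod 2, carry 1 when the sum is 2 or 3.
carry:  0000001110000000
        0001000101100001
+       0110010111000110
------------------------
       00111011100100111
(the carry out of the leftmost column, 0, becomes the leading bit)
Decimal check:
  0001000101100001 = 4096 + 256 + 64 + 32 + 1 = 4449
  0110010111000110 = 16384 + 8192 + 1024 + 256 + 128 + 64 + 4 + 2 = 26054
  4449 + 26054 = 30503, and 00111011100100111 = 16384 + 8192 + 4096 + 1024 + 512 + 256 + 32 + 4 + 2 + 1 = 30503 ✓



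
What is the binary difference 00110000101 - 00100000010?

Method 1 - Direct subtraction (column by column from the right: bit − bit − borrow-in; if negative, add 2 and borrow 1 from the next column):
borrow: 00000000100
        00110000101
-       00100000010
-------------------
        00010000011

Method 2 - Add two's complement:
Two's complement of 00100000010: invert → 11011111101, add 1 → 11011111110
  00110000101
+ 11011111110
-------------
 100010000011  (end carry out of the top bit = 1)
Discarding the end carry: 00010000011
Decimal check:
  00110000101 = 256 + 128 + 4 + 1 = 389
  00100000010 = 256 + 2 = 258
  389 - 258 = 131, and 00010000011 = 128 + 2 + 1 = 131 ✓



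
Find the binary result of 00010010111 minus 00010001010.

Method 1 - Direct subtraction (column by column from the right: bit − bit − borrow-in; if negative, add 2 and borrow 1 from the next column):
borrow: 00000010000
        00010010111
-       00010001010
-------------------
        00000001101

Method 2 - Add two's complement:
Two's complement of 00010001010: invert → 11101110101, add 1 → 11101110110
  00010010111
+ 11101110110
-------------
 100000001101  (end carry out of the top bit = 1)
Discarding the end carry: 00000001101
Decimal check:
  00010010111 = 128 + 16 + 4 + 2 + 1 = 151
  00010001010 = 128 + 8 + 2 = 138
  151 - 138 = 13, and 00000001101 = 8 + 4 + 1 = 13 ✓



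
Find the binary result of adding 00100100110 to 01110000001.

Add column by column from the right: bit + bit + carry-in; write the sum mod 2, carry 1 when the sum is 2 or 3.
carry:  11000000000
        00100100110
+       01110000001
-------------------
       010010100111
(the carry out of the leftmost column, 0, becomes the leading bit)
Decimal check:
  00100100110 = 256 + 32 + 4 + 2 = 294
  01110000001 = 512 + 256 + 128 + 1 = 897
  294 + 897 = 1191, and 010010100111 = 1024 + 128 + 32 + 4 + 2 + 1 = 1191 ✓



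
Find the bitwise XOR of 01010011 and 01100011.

XOR: 1 when bits differ
  01010011
^ 01100011
----------
  00110000
Decimal: 83 ^ 99 = 48



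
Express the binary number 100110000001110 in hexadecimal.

Group into 4-bit nibbles from right:
  0100 = 4
  1100 = C
  0000 = 0
  1110 = E
Result: 4C0E



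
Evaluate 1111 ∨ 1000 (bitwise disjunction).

OR: 1 when either bit is 1
  1111
| 1000
------
  1111
Decimal: 15 | 8 = 15



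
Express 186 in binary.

Using repeated division by 2:
186 ÷ 2 = 93 remainder 0
93 ÷ 2 = 46 remainder 1
46 ÷ 2 = 23 remainder 0
23 ÷ 2 = 11 remainder 1
11 ÷ 2 = 5 remainder 1
5 ÷ 2 = 2 remainder 1
2 ÷ 2 = 1 remainder 0
1 ÷ 2 = 0 remainder 1
Reading remainders bottom to top: 10111010



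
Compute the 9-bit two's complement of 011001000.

Original: 011001000
Step 1 - Invert all bits: 100110111
Step 2 - Add 1: 100111000
Verification: 011001000 + 100111000 = 1000000000; discarding the end carry (carry out of the top bit) leaves the 9-bit value 000000000, as required for x + (-x)



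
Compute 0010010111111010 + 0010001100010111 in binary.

Add column by column from the right: bit + bit + carry-in; write the sum mod 2, carry 1 when the sum is 2 or 3.
carry:  0100111111111100
        0010010111111010
+       0010001100010111
------------------------
       00100100100010001
(the carry out of the leftmost column, 0, becomes the leading bit)
Decimal check:
  0010010111111010 = 8192 + 1024 + 256 + 128 + 64 + 32 + 16 + 8 + 2 = 9722
  0010001100010111 = 8192 + 512 + 256 + 16 + 4 + 2 + 1 = 8983
  9722 + 8983 = 18705, and 00100100100010001 = 16384 + 2048 + 256 + 16 + 1 = 18705 ✓



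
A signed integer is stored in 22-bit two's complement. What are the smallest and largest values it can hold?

For 22-bit two's complement:
Minimum: -2^21 = -2097152
Maximum: 2^21 - 1 = 2097151



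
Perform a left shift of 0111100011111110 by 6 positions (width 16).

Original: 0111100011111110 (decimal 30974)
Shift left by 6 positions
Append 6 zeros on the right and drop the 6 high bits that overflow the 16-bit width
Result: 0011111110000000 (decimal 16256)
Equivalent: 30974 << 6 = 30974 × 2^6 = 1982336, truncated to 16 bits = 16256

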